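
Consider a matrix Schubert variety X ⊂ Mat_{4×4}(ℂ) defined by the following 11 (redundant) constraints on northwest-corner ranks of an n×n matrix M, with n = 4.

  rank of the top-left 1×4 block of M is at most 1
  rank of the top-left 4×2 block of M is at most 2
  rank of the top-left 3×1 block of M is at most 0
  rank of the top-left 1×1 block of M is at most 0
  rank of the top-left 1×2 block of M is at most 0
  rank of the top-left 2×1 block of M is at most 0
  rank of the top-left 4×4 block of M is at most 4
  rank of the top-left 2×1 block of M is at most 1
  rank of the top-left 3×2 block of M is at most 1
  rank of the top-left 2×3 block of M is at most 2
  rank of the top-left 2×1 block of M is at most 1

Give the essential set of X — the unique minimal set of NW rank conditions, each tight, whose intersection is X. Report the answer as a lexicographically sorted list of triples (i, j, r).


Rank table r_w(4×4) implied by the 11 constraints:

  0 0 1 1
  0 1 2 2
  0 1 2 3
  1 2 3 4

giving w = (3, 2, 4, 1) via Δ²R.

ℓ(w)=4; the 2 essential cells (i,j,r):

[(1, 2, 0), (3, 1, 0)]


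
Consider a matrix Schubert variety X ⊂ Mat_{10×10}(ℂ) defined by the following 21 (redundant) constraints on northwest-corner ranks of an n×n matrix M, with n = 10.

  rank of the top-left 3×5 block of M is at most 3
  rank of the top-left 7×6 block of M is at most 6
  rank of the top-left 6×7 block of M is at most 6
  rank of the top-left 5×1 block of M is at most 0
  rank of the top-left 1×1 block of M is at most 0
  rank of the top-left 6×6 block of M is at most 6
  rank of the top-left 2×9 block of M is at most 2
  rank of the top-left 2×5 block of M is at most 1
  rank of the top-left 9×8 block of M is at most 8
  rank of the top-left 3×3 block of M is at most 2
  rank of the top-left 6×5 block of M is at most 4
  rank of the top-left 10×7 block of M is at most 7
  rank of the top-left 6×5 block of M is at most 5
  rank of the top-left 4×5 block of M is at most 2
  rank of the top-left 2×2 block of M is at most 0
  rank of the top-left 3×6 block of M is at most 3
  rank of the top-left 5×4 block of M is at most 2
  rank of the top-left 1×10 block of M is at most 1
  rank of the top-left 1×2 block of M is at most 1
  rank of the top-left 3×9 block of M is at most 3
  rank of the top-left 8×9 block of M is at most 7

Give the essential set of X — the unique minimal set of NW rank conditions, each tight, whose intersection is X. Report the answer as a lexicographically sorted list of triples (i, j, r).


Computing R[i][j] = min implied NW-rank bound (n=10, 21 conditions):

  i=1: 0 0 1 1 1 1 1 1 1 1
  i=2: 0 0 1 1 1 2 2 2 2 2
  i=3: 0 1 2 2 2 3 3 3 3 3
  i=4: 0 1 2 2 2 3 4 4 4 4
  i=5: 0 1 2 2 3 4 5 5 5 5
  i=6: 1 2 3 3 4 5 6 6 6 6
  i=7: 1 2 3 4 5 6 7 7 7 7
  i=8: 1 2 3 4 5 6 7 7 7 8
  i=9: 1 2 3 4 5 6 7 8 8 9
  i=10: 1 2 3 4 5 6 7 8 9 10

hence w(1..10) = (3, 6, 2, 7, 5, 1, 4, 10, 8, 9).

Fulton essential set (6 of the 14 Rothe cells):

[(2, 2, 0), (2, 5, 1), (4, 5, 2), (5, 1, 0), (5, 4, 2), (8, 9, 7)]


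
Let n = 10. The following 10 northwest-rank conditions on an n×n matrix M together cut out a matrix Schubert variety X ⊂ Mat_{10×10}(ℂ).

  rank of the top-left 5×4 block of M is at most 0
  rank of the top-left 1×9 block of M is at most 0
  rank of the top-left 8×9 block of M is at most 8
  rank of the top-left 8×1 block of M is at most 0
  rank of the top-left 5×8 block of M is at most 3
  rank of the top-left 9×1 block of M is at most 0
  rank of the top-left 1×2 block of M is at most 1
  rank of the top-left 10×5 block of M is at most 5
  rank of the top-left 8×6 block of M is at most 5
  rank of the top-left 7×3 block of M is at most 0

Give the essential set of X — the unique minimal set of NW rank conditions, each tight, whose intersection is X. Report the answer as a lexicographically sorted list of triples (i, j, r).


The tightest implied rank at each (i,j), from the 10 conditions:

  R[1]: 0 | 0 | 0 | 0 | 0 | 0 | 0 | 0 | 0 | 1
  R[2]: 0 | 0 | 0 | 0 | 1 | 1 | 1 | 1 | 1 | 2
  R[3]: 0 | 0 | 0 | 0 | 1 | 2 | 2 | 2 | 2 | 3
  R[4]: 0 | 0 | 0 | 0 | 1 | 2 | 3 | 3 | 3 | 4
  R[5]: 0 | 0 | 0 | 0 | 1 | 2 | 3 | 3 | 4 | 5
  R[6]: 0 | 0 | 0 | 1 | 2 | 3 | 4 | 4 | 5 | 6
  R[7]: 0 | 0 | 0 | 1 | 2 | 3 | 4 | 5 | 6 | 7
  R[8]: 0 | 1 | 1 | 2 | 3 | 4 | 5 | 6 | 7 | 8
  R[9]: 0 | 1 | 2 | 3 | 4 | 5 | 6 | 7 | 8 | 9
  R[10]: 1 | 2 | 3 | 4 | 5 | 6 | 7 | 8 | 9 | 10

so w = (10, 5, 6, 7, 9, 4, 8, 2, 3, 1).

5 SE-corners of the 34-cell Rothe diagram give Ess(w):

[(1, 9, 0), (5, 4, 0), (5, 8, 3), (7, 3, 0), (9, 1, 0)]


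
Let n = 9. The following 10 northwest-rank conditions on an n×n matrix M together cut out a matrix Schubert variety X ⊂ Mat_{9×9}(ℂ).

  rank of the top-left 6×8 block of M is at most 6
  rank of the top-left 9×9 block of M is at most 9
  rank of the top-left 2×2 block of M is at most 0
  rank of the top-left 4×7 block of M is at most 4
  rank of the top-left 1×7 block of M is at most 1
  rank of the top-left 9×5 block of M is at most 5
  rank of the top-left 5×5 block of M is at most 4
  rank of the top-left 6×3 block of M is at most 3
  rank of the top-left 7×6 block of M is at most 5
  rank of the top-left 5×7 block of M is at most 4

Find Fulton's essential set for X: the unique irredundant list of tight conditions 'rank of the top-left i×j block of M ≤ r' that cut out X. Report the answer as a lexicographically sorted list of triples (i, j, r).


Computing R[i][j] = min implied NW-rank bound (n=9, 10 conditions):

  0, 0, 1, 1, 1, 1, 1, 1, 1
  0, 0, 1, 2, 2, 2, 2, 2, 2
  1, 1, 2, 3, 3, 3, 3, 3, 3
  1, 2, 3, 4, 4, 4, 4, 4, 4
  1, 2, 3, 4, 4, 4, 4, 5, 5
  1, 2, 3, 4, 5, 5, 5, 6, 6
  1, 2, 3, 4, 5, 5, 6, 7, 7
  1, 2, 3, 4, 5, 6, 7, 8, 8
  1, 2, 3, 4, 5, 6, 7, 8, 9

hence w(1..9) = (3, 4, 1, 2, 8, 5, 7, 6, 9).

D(w) has 8 cells with 3 SE-corners; essential set:

[(2, 2, 0), (5, 7, 4), (7, 6, 5)]


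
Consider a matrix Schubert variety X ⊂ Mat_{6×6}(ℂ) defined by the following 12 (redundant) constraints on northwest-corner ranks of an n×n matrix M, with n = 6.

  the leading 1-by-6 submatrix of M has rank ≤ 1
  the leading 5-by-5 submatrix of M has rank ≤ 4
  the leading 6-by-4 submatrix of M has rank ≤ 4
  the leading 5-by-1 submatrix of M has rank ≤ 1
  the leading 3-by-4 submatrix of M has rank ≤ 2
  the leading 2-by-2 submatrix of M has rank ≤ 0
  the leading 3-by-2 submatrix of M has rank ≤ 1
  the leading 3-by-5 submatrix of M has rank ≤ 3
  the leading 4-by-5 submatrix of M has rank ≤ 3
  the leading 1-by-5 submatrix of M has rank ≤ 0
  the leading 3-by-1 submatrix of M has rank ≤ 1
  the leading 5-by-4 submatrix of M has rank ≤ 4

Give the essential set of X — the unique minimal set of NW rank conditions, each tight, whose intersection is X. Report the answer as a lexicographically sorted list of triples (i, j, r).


Propagating the 12 rank bounds to every northwest block:

  row 1: 0, 0, 0, 0, 0, 1
  row 2: 0, 0, 1, 1, 1, 2
  row 3: 1, 1, 2, 2, 2, 3
  row 4: 1, 2, 3, 3, 3, 4
  row 5: 1, 2, 3, 4, 4, 5
  row 6: 1, 2, 3, 4, 5, 6

so w = (6, 3, 1, 2, 4, 5).

|D(w)|=7, |Ess(w)|=2:

[(1, 5, 0), (2, 2, 0)]


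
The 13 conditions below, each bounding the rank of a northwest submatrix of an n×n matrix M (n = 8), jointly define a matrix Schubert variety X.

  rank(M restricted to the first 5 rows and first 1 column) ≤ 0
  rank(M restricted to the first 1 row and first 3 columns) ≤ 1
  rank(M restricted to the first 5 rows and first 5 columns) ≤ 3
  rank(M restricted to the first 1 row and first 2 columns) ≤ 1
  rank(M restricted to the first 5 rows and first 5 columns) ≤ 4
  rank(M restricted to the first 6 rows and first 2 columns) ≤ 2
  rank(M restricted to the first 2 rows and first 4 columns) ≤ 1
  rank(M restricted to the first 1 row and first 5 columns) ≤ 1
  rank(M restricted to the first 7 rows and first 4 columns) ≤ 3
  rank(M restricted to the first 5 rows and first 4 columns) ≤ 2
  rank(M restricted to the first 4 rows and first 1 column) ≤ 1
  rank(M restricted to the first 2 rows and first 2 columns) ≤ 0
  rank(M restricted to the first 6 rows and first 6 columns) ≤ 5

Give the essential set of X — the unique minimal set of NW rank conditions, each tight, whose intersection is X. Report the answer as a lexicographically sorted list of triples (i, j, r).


The tightest implied rank at each (i,j), from the 13 conditions:

  i=1: 0, 0, 1, 1, 1, 1, 1, 1
  i=2: 0, 0, 1, 1, 2, 2, 2, 2
  i=3: 0, 1, 2, 2, 3, 3, 3, 3
  i=4: 0, 1, 2, 2, 3, 4, 4, 4
  i=5: 0, 1, 2, 2, 3, 4, 5, 5
  i=6: 1, 2, 3, 3, 4, 5, 6, 6
  i=7: 1, 2, 3, 3, 4, 5, 6, 7
  i=8: 1, 2, 3, 4, 5, 6, 7, 8

second differences of R give the permutation w = (3, 5, 2, 6, 7, 1, 8, 4).

D(w) has 11 cells with 5 SE-corners; essential set:

[(2, 2, 0), (2, 4, 1), (5, 1, 0), (5, 4, 2), (7, 4, 3)]


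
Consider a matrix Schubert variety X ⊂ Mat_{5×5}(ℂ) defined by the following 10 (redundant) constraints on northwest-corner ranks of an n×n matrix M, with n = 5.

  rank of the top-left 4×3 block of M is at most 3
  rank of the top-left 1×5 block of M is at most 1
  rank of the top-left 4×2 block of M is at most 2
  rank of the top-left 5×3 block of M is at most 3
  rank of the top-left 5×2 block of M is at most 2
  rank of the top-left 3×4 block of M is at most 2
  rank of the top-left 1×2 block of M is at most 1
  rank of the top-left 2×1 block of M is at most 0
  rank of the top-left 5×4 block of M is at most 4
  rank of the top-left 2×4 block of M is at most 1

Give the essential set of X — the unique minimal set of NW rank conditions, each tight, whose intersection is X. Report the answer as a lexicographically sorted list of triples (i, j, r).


The tightest implied rank at each (i,j), from the 10 conditions:

  0 | 1 | 1 | 1 | 1
  0 | 1 | 1 | 1 | 2
  1 | 2 | 2 | 2 | 3
  1 | 2 | 3 | 3 | 4
  1 | 2 | 3 | 4 | 5

giving w = (2, 5, 1, 3, 4) via Δ²R.

Rothe diagram D(w) (4 cells), 2 SE-corners (essential conditions):

[(2, 1, 0), (2, 4, 1)]


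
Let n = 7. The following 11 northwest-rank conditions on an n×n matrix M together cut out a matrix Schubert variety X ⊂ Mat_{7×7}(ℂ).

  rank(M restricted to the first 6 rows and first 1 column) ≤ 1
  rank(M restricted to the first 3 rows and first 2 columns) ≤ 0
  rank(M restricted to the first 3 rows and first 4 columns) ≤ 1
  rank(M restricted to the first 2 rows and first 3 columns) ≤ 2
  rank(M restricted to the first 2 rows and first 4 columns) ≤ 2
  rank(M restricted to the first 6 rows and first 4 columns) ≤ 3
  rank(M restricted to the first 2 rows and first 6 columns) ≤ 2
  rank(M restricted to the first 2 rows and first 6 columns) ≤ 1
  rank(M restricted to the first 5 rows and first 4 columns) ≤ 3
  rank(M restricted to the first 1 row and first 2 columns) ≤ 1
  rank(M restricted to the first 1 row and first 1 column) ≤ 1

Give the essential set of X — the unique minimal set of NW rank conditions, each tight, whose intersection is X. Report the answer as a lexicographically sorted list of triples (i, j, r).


Propagating the 11 rank bounds to every northwest block:

  0 | 0 | 1 | 1 | 1 | 1 | 1
  0 | 0 | 1 | 1 | 1 | 1 | 2
  0 | 0 | 1 | 1 | 2 | 2 | 3
  1 | 1 | 2 | 2 | 3 | 3 | 4
  1 | 2 | 3 | 3 | 4 | 4 | 5
  1 | 2 | 3 | 3 | 4 | 5 | 6
  1 | 2 | 3 | 4 | 5 | 6 | 7

giving w = (3, 7, 5, 1, 2, 6, 4) via Δ²R.

Rothe diagram D(w) (11 cells), 4 SE-corners (essential conditions):

[(2, 6, 1), (3, 2, 0), (3, 4, 1), (6, 4, 3)]


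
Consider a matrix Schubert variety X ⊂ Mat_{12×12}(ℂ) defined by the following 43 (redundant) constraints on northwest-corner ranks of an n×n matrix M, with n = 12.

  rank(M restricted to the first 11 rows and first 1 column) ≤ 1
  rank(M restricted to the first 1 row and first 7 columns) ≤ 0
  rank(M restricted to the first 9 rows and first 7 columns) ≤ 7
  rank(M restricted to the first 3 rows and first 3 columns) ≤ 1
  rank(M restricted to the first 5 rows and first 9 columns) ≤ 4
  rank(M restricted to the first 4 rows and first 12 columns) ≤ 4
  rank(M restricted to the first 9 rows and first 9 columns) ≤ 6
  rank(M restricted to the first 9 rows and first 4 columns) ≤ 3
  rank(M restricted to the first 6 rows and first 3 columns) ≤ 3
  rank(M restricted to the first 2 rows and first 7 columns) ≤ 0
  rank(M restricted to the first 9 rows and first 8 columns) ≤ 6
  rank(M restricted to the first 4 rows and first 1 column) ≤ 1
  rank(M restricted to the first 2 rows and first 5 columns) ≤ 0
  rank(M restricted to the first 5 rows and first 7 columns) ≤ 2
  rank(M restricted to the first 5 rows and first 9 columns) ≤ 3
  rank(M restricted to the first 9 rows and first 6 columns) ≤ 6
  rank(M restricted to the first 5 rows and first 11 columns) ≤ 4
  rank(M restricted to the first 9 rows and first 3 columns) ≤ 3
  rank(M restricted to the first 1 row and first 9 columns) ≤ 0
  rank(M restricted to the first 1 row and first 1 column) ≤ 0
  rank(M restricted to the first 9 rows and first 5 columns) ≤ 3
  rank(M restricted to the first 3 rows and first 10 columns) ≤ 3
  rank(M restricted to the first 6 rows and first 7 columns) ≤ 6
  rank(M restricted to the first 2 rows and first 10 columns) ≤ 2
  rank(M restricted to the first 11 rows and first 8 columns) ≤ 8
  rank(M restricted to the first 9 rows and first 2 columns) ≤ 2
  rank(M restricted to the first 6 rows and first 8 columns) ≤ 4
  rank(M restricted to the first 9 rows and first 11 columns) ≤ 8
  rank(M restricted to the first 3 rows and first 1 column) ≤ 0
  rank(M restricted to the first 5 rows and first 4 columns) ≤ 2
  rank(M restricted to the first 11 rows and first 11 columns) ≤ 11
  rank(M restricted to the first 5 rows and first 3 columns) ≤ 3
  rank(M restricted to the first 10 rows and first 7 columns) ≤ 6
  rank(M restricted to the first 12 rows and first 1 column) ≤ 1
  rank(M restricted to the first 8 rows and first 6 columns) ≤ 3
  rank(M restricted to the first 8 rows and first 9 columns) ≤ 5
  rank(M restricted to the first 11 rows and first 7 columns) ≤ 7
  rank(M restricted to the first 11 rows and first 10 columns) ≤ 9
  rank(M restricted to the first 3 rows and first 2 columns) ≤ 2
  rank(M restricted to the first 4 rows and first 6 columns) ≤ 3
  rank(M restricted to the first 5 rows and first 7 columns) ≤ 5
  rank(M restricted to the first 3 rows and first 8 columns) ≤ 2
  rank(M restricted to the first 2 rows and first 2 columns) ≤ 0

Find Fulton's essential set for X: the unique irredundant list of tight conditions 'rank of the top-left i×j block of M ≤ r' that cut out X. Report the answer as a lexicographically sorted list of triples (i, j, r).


Reconstructing r_w from the 43 given conditions:

  i=1: 0 0 0 0 0 0 0 0 0 1 1 1
  i=2: 0 0 0 0 0 0 0 1 1 2 2 2
  i=3: 0 1 1 1 1 1 1 2 2 3 3 3
  i=4: 1 2 2 2 2 2 2 3 3 4 4 4
  i=5: 1 2 2 2 2 2 2 3 3 4 4 5
  i=6: 1 2 3 3 3 3 3 4 4 5 5 6
  i=7: 1 2 3 3 3 3 4 5 5 6 6 7
  i=8: 1 2 3 3 3 3 4 5 5 6 7 8
  i=9: 1 2 3 3 3 4 5 6 6 7 8 9
  i=10: 1 2 3 4 4 5 6 7 7 8 9 10
  i=11: 1 2 3 4 5 6 7 8 8 9 10 11
  i=12: 1 2 3 4 5 6 7 8 9 10 11 12

giving w = (10, 8, 2, 1, 12, 3, 7, 11, 6, 4, 5, 9) via Δ²R.

9 SE-corners of the 33-cell Rothe diagram give Ess(w):

[(1, 9, 0), (2, 7, 0), (3, 1, 0), (5, 7, 2), (5, 9, 3), (5, 11, 4), (8, 6, 3), (8, 9, 5), (9, 5, 3)]


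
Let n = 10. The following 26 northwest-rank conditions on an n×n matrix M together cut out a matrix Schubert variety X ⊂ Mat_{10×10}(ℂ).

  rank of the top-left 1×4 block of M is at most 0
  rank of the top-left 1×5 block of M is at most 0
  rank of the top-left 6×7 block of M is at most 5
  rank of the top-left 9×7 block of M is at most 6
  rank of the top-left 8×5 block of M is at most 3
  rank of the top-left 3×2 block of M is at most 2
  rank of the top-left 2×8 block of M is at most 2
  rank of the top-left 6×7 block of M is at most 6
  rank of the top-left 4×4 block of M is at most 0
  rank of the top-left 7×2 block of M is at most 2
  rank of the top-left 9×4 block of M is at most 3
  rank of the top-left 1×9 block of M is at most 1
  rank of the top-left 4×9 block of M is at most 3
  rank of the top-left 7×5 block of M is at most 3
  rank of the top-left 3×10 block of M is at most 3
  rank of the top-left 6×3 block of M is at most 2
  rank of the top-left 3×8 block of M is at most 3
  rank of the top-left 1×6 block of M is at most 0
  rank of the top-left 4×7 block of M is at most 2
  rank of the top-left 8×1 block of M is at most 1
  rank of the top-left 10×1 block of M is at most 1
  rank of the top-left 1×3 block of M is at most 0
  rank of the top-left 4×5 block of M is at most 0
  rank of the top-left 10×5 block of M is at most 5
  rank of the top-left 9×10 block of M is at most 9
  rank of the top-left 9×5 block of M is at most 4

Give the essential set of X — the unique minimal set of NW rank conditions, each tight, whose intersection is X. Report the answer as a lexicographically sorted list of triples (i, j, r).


Recovering R(i,j) via the rank-extension bound from the 26 conditions:

  row 1: 0, 0, 0, 0, 0, 0, 1, 1, 1, 1
  row 2: 0, 0, 0, 0, 0, 1, 2, 2, 2, 2
  row 3: 0, 0, 0, 0, 0, 1, 2, 3, 3, 3
  row 4: 0, 0, 0, 0, 0, 1, 2, 3, 3, 4
  row 5: 1, 1, 1, 1, 1, 2, 3, 4, 4, 5
  row 6: 1, 2, 2, 2, 2, 3, 4, 5, 5, 6
  row 7: 1, 2, 3, 3, 3, 4, 5, 6, 6, 7
  row 8: 1, 2, 3, 3, 3, 4, 5, 6, 7, 8
  row 9: 1, 2, 3, 3, 4, 5, 6, 7, 8, 9
  row 10: 1, 2, 3, 4, 5, 6, 7, 8, 9, 10

hence w(1..10) = (7, 6, 8, 10, 1, 2, 3, 9, 5, 4).

D(w) has 25 cells with 5 SE-corners; essential set:

[(1, 6, 0), (4, 5, 0), (4, 9, 3), (8, 5, 3), (9, 4, 3)]


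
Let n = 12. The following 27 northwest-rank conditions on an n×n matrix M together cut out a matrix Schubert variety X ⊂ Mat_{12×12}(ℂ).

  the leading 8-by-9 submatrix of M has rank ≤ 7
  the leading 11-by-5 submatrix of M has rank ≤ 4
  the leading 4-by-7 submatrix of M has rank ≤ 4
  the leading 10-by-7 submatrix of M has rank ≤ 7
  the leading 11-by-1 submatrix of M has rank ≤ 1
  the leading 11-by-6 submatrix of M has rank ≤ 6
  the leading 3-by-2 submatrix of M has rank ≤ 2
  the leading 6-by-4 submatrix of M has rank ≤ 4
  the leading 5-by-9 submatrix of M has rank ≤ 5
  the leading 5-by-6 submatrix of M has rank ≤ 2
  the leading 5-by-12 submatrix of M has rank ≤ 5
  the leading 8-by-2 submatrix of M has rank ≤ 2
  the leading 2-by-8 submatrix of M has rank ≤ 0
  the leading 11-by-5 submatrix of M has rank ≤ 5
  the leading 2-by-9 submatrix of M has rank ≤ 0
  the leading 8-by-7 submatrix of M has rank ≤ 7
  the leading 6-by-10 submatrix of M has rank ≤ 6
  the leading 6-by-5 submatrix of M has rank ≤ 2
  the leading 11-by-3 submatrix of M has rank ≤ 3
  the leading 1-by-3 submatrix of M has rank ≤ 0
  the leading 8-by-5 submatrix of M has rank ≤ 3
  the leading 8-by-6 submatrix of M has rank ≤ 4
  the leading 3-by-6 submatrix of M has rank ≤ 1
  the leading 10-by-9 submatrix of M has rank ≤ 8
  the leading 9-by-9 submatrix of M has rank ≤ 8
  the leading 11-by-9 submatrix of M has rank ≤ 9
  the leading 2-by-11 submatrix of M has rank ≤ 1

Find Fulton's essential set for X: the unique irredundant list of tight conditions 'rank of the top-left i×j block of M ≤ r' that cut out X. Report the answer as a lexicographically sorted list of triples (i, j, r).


Propagating the 27 rank bounds to every northwest block:

  row 1: 0 | 0 | 0 | 0 | 0 | 0 | 0 | 0 | 0 | 1 | 1 | 1
  row 2: 0 | 0 | 0 | 0 | 0 | 0 | 0 | 0 | 0 | 1 | 1 | 2
  row 3: 1 | 1 | 1 | 1 | 1 | 1 | 1 | 1 | 1 | 2 | 2 | 3
  row 4: 1 | 2 | 2 | 2 | 2 | 2 | 2 | 2 | 2 | 3 | 3 | 4
  row 5: 1 | 2 | 2 | 2 | 2 | 2 | 3 | 3 | 3 | 4 | 4 | 5
  row 6: 1 | 2 | 2 | 2 | 2 | 3 | 4 | 4 | 4 | 5 | 5 | 6
  row 7: 1 | 2 | 3 | 3 | 3 | 4 | 5 | 5 | 5 | 6 | 6 | 7
  row 8: 1 | 2 | 3 | 3 | 3 | 4 | 5 | 6 | 6 | 7 | 7 | 8
  row 9: 1 | 2 | 3 | 4 | 4 | 5 | 6 | 7 | 7 | 8 | 8 | 9
  row 10: 1 | 2 | 3 | 4 | 4 | 5 | 6 | 7 | 8 | 9 | 9 | 10
  row 11: 1 | 2 | 3 | 4 | 4 | 5 | 6 | 7 | 8 | 9 | 10 | 11
  row 12: 1 | 2 | 3 | 4 | 5 | 6 | 7 | 8 | 9 | 10 | 11 | 12

the unique w with this rank table is (10, 12, 1, 2, 7, 6, 3, 8, 4, 9, 11, 5).

6 SE-corners of the 30-cell Rothe diagram give Ess(w):

[(2, 9, 0), (2, 11, 1), (5, 6, 2), (6, 5, 2), (8, 5, 3), (11, 5, 4)]


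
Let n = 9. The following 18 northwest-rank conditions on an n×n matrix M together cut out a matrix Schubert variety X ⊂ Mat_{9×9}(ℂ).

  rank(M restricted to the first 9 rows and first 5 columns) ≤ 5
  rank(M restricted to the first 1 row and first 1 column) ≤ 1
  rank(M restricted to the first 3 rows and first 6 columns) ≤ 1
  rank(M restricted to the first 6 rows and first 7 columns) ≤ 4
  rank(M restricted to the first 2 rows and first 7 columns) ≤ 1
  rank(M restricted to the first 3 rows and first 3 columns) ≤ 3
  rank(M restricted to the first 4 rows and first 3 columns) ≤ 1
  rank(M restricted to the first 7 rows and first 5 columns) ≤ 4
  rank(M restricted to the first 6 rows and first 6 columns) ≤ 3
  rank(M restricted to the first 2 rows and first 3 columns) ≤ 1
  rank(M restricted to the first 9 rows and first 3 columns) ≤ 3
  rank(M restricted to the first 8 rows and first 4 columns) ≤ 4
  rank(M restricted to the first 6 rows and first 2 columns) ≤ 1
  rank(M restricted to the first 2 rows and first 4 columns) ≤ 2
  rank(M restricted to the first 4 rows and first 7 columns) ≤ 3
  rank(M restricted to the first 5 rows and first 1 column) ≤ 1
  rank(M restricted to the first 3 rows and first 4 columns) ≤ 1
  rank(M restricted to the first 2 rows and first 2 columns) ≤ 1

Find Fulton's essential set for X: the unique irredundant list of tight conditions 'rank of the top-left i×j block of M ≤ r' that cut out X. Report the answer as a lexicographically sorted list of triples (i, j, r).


Reconstructing r_w from the 18 given conditions:

  i=1: 1 | 1 | 1 | 1 | 1 | 1 | 1 | 1 | 1
  i=2: 1 | 1 | 1 | 1 | 1 | 1 | 1 | 2 | 2
  i=3: 1 | 1 | 1 | 1 | 1 | 1 | 2 | 3 | 3
  i=4: 1 | 1 | 1 | 2 | 2 | 2 | 3 | 4 | 4
  i=5: 1 | 1 | 2 | 3 | 3 | 3 | 4 | 5 | 5
  i=6: 1 | 1 | 2 | 3 | 3 | 3 | 4 | 5 | 6
  i=7: 1 | 2 | 3 | 4 | 4 | 4 | 5 | 6 | 7
  i=8: 1 | 2 | 3 | 4 | 5 | 5 | 6 | 7 | 8
  i=9: 1 | 2 | 3 | 4 | 5 | 6 | 7 | 8 | 9

so w = (1, 8, 7, 4, 3, 9, 2, 5, 6).

|D(w)|=17, |Ess(w)|=5:

[(2, 7, 1), (3, 6, 1), (4, 3, 1), (6, 2, 1), (6, 6, 3)]


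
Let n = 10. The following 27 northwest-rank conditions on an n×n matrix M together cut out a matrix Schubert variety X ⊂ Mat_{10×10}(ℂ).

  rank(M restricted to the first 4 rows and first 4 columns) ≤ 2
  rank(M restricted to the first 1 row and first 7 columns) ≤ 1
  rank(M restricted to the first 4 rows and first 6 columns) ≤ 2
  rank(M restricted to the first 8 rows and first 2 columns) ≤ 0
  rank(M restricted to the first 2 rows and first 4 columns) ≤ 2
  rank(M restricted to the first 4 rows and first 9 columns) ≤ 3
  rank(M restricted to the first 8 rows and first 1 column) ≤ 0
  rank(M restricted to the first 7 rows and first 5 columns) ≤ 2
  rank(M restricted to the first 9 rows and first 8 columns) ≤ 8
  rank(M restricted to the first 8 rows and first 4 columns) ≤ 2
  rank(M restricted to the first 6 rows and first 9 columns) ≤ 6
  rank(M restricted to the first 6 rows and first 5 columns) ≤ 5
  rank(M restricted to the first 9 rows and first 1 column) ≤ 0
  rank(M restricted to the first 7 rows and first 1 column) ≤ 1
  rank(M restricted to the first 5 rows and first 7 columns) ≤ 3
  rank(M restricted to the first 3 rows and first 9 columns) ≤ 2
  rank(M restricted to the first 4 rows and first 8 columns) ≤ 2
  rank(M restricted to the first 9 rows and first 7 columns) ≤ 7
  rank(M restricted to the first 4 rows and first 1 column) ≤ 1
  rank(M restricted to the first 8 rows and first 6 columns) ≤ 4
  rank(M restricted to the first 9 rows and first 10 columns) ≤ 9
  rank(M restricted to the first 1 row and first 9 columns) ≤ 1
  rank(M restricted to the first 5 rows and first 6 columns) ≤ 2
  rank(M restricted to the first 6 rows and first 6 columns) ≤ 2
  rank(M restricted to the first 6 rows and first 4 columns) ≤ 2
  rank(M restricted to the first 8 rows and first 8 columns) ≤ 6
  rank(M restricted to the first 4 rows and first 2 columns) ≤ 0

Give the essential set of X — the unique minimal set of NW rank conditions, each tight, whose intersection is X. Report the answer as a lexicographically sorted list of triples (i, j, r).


Recovering R(i,j) via the rank-extension bound from the 27 conditions:

  0 0 1 1 1 1 1 1 1 1
  0 0 1 2 2 2 2 2 2 2
  0 0 1 2 2 2 2 2 2 3
  0 0 1 2 2 2 2 2 3 4
  0 0 1 2 2 2 3 3 4 5
  0 0 1 2 2 2 3 4 5 6
  0 0 1 2 2 3 4 5 6 7
  0 0 1 2 3 4 5 6 7 8
  0 1 2 3 4 5 6 7 8 9
  1 2 3 4 5 6 7 8 9 10

reading off 1-entries of Δ²R: w = (3, 4, 10, 9, 7, 8, 6, 5, 2, 1).

Fulton essential set (6 of the 31 Rothe cells):

[(3, 9, 2), (4, 8, 2), (6, 6, 2), (7, 5, 2), (8, 2, 0), (9, 1, 0)]


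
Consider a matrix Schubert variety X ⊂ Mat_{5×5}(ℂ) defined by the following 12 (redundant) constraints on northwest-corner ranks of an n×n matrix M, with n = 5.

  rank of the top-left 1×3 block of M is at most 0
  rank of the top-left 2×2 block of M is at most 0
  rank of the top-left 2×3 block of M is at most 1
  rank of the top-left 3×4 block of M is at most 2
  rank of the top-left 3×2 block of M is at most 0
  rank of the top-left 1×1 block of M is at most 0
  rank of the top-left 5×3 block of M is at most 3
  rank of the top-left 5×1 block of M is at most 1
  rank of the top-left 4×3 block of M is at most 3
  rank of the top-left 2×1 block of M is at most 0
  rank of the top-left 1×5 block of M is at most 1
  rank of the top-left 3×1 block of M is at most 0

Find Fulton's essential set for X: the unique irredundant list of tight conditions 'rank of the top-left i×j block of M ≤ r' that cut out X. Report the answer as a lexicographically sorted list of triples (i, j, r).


Recovering R(i,j) via the rank-extension bound from the 12 conditions:

  R[1]: 0 | 0 | 0 | 1 | 1
  R[2]: 0 | 0 | 1 | 2 | 2
  R[3]: 0 | 0 | 1 | 2 | 3
  R[4]: 1 | 1 | 2 | 3 | 4
  R[5]: 1 | 2 | 3 | 4 | 5

giving w = (4, 3, 5, 1, 2) via Δ²R.

D(w) has 7 cells with 2 SE-corners; essential set:

[(1, 3, 0), (3, 2, 0)]


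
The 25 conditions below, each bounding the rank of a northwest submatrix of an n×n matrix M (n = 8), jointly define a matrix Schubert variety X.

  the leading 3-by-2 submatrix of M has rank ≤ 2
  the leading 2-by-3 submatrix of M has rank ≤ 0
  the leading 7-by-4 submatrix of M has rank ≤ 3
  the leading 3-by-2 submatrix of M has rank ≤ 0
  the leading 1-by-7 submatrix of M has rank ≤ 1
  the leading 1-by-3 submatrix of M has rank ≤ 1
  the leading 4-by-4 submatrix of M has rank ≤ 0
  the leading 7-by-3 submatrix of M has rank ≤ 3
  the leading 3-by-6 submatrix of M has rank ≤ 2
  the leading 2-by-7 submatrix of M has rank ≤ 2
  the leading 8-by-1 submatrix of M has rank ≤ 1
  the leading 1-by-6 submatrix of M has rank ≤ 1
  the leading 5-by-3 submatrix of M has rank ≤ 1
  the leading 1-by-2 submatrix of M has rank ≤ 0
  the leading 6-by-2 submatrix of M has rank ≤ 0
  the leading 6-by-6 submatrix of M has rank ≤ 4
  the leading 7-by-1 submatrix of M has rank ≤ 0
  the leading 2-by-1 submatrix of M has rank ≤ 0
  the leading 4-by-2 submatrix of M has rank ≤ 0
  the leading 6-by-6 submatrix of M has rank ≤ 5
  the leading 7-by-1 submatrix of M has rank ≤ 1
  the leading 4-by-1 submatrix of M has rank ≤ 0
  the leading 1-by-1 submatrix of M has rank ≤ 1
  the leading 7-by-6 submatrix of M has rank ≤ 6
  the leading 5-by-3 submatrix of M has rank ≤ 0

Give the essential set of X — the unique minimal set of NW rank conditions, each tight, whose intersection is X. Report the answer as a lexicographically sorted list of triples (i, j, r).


Propagating the 25 rank bounds to every northwest block:

  row 1: 0 0 0 0 1 1 1 1
  row 2: 0 0 0 0 1 2 2 2
  row 3: 0 0 0 0 1 2 3 3
  row 4: 0 0 0 0 1 2 3 4
  row 5: 0 0 0 1 2 3 4 5
  row 6: 0 0 1 2 3 4 5 6
  row 7: 0 1 2 3 4 5 6 7
  row 8: 1 2 3 4 5 6 7 8

second differences of R give the permutation w = (5, 6, 7, 8, 4, 3, 2, 1).

ℓ(w)=22; the 4 essential cells (i,j,r):

[(4, 4, 0), (5, 3, 0), (6, 2, 0), (7, 1, 0)]


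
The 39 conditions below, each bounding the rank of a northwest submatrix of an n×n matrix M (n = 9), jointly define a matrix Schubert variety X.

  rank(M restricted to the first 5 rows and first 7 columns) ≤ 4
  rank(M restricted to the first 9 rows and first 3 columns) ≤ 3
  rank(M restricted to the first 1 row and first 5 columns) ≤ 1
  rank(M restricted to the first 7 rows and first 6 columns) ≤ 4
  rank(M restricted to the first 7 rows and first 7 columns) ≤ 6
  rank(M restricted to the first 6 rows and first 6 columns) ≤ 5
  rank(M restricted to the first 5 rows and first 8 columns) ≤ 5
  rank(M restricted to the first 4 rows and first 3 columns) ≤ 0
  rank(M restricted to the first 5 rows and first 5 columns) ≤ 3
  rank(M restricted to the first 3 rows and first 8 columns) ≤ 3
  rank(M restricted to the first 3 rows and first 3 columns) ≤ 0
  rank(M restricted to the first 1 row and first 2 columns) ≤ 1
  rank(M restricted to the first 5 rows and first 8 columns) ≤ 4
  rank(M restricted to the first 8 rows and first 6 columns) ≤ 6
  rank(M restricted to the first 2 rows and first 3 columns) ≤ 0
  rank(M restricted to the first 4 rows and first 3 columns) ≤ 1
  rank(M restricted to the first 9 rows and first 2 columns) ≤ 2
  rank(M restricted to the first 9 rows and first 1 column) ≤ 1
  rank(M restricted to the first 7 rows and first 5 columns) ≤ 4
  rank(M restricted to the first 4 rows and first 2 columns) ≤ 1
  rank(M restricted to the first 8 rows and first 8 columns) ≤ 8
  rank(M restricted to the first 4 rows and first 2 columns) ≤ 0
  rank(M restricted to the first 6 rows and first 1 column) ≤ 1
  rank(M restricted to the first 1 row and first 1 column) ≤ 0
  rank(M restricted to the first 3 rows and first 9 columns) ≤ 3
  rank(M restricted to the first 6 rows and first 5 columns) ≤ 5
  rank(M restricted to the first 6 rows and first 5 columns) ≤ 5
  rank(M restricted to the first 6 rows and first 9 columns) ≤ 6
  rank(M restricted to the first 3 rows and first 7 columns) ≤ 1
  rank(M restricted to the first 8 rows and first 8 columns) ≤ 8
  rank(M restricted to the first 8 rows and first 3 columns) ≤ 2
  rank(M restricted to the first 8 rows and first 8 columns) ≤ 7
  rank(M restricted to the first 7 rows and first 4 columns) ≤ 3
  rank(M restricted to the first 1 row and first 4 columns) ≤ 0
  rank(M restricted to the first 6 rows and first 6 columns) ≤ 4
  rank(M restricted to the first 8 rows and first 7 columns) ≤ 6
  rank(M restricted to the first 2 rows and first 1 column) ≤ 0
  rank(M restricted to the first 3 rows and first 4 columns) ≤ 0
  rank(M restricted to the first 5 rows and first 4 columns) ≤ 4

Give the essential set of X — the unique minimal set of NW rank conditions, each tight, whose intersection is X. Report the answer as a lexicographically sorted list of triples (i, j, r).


Computing R[i][j] = min implied NW-rank bound (n=9, 39 conditions):

  i=1: 0 0 0 0 1 1 1 1 1
  i=2: 0 0 0 0 1 1 1 2 2
  i=3: 0 0 0 0 1 1 1 2 3
  i=4: 0 0 0 1 2 2 2 3 4
  i=5: 1 1 1 2 3 3 3 4 5
  i=6: 1 2 2 3 4 4 4 5 6
  i=7: 1 2 2 3 4 4 5 6 7
  i=8: 1 2 2 3 4 5 6 7 8
  i=9: 1 2 3 4 5 6 7 8 9

reading off 1-entries of Δ²R: w = (5, 8, 9, 4, 1, 2, 7, 6, 3).

Fulton essential set (5 of the 22 Rothe cells):

[(3, 4, 0), (3, 7, 1), (4, 3, 0), (7, 6, 4), (8, 3, 2)]


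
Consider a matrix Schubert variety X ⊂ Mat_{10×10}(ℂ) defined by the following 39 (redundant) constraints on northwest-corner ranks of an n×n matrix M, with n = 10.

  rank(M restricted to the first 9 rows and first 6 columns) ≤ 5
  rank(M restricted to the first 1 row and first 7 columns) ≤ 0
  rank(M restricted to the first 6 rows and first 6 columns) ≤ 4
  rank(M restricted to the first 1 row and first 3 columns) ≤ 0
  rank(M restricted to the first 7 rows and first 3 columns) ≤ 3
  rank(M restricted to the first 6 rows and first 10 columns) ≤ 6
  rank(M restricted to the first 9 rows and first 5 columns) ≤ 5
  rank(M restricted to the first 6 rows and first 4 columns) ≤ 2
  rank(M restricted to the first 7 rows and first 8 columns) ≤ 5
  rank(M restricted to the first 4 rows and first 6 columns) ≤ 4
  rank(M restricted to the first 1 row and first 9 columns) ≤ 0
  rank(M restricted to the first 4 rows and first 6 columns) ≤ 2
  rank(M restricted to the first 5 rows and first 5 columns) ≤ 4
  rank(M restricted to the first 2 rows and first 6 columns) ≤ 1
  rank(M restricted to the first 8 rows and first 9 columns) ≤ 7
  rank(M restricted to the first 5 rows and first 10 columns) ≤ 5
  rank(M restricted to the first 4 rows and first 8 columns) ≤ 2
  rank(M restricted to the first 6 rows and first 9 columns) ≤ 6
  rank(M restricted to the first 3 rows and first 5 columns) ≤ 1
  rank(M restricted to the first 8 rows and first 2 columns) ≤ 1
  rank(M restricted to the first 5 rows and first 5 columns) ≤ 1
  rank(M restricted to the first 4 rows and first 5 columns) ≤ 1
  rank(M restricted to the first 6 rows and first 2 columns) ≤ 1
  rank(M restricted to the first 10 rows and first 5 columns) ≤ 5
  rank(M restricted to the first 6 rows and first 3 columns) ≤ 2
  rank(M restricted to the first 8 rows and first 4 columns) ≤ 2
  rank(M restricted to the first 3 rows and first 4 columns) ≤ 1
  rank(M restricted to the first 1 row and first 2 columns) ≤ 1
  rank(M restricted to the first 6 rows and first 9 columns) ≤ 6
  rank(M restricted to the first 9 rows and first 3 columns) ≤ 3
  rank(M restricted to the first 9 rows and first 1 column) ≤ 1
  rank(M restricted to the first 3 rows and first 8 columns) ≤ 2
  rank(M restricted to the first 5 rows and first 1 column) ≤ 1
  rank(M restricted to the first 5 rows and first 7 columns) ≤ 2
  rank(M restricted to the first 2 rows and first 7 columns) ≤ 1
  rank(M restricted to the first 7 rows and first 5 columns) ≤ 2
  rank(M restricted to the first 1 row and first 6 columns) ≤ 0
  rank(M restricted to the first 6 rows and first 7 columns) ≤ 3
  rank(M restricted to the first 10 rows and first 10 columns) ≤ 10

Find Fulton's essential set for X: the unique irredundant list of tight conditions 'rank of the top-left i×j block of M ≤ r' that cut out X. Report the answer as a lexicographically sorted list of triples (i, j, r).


Recovering R(i,j) via the rank-extension bound from the 39 conditions:

  R[1]: 0 0 0 0 0 0 0 0 0 1
  R[2]: 1 1 1 1 1 1 1 1 1 2
  R[3]: 1 1 1 1 1 2 2 2 2 3
  R[4]: 1 1 1 1 1 2 2 2 3 4
  R[5]: 1 1 1 1 1 2 2 3 4 5
  R[6]: 1 1 2 2 2 3 3 4 5 6
  R[7]: 1 1 2 2 2 3 4 5 6 7
  R[8]: 1 1 2 2 3 4 5 6 7 8
  R[9]: 1 2 3 3 4 5 6 7 8 9
  R[10]: 1 2 3 4 5 6 7 8 9 10

the unique w with this rank table is (10, 1, 6, 9, 8, 3, 7, 5, 2, 4).

|D(w)|=30, |Ess(w)|=7:

[(1, 9, 0), (4, 8, 2), (5, 5, 1), (5, 7, 2), (7, 5, 2), (8, 2, 1), (8, 4, 2)]


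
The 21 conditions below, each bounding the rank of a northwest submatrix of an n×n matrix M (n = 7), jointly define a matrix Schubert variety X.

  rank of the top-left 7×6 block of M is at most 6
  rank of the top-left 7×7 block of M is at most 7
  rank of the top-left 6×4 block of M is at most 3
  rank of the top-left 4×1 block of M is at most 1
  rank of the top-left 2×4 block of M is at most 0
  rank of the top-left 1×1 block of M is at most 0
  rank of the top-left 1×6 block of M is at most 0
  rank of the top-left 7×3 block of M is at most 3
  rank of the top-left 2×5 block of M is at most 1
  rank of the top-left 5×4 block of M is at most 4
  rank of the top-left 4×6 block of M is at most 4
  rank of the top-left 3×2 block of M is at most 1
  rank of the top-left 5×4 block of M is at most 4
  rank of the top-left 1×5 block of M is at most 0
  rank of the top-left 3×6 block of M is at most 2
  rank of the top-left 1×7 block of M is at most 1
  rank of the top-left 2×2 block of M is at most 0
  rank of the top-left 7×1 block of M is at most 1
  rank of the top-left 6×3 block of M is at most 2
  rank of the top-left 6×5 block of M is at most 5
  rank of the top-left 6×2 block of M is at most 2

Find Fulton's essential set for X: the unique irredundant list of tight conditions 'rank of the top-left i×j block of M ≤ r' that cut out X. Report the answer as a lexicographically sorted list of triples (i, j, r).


Reconstructing r_w from the 21 given conditions:

  i=1: 0 | 0 | 0 | 0 | 0 | 0 | 1
  i=2: 0 | 0 | 0 | 0 | 1 | 1 | 2
  i=3: 1 | 1 | 1 | 1 | 2 | 2 | 3
  i=4: 1 | 2 | 2 | 2 | 3 | 3 | 4
  i=5: 1 | 2 | 2 | 3 | 4 | 4 | 5
  i=6: 1 | 2 | 2 | 3 | 4 | 5 | 6
  i=7: 1 | 2 | 3 | 4 | 5 | 6 | 7

giving w = (7, 5, 1, 2, 4, 6, 3) via Δ²R.

ℓ(w)=12; the 3 essential cells (i,j,r):

[(1, 6, 0), (2, 4, 0), (6, 3, 2)]


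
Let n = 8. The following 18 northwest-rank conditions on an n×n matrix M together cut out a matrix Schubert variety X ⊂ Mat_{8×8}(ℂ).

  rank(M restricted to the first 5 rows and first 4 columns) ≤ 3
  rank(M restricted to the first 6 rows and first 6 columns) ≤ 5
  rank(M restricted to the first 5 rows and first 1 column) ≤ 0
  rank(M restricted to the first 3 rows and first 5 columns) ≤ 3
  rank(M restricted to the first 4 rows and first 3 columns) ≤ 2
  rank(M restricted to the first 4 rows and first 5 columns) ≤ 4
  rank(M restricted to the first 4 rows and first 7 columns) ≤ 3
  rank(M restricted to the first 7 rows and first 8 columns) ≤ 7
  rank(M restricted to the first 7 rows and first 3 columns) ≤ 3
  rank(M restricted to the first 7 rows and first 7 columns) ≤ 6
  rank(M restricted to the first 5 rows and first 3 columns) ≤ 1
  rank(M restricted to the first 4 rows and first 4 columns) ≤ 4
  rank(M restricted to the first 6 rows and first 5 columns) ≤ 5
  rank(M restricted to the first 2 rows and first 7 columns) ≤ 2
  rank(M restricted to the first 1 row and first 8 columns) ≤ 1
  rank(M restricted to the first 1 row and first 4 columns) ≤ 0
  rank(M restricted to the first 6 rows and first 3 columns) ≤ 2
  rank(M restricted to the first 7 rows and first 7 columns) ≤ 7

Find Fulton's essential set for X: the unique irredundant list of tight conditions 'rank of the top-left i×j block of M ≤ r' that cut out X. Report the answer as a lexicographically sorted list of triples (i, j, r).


Reconstructing r_w from the 18 given conditions:

  i=1: 0 0 0 0 1 1 1 1
  i=2: 0 1 1 1 2 2 2 2
  i=3: 0 1 1 2 3 3 3 3
  i=4: 0 1 1 2 3 3 3 4
  i=5: 0 1 1 2 3 4 4 5
  i=6: 1 2 2 3 4 5 5 6
  i=7: 1 2 3 4 5 6 6 7
  i=8: 1 2 3 4 5 6 7 8

hence w(1..8) = (5, 2, 4, 8, 6, 1, 3, 7).

|D(w)|=13, |Ess(w)|=4:

[(1, 4, 0), (4, 7, 3), (5, 1, 0), (5, 3, 1)]


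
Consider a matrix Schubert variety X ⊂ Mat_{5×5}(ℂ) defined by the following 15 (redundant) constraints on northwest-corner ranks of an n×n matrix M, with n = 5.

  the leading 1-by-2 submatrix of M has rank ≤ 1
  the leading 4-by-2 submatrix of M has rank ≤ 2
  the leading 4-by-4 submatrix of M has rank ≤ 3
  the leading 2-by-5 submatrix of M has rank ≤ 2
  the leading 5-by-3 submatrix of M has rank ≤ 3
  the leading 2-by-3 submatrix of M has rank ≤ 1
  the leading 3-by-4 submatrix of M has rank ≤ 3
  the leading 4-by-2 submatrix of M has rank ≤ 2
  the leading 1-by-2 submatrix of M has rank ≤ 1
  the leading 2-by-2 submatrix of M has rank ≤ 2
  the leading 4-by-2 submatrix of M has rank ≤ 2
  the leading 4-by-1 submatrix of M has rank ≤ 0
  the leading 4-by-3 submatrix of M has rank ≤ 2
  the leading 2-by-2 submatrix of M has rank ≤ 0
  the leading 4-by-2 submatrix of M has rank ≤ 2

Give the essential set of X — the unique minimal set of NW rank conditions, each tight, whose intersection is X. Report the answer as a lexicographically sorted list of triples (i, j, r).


Recovering R(i,j) via the rank-extension bound from the 15 conditions:

  i=1: 0, 0, 1, 1, 1
  i=2: 0, 0, 1, 2, 2
  i=3: 0, 1, 2, 3, 3
  i=4: 0, 1, 2, 3, 4
  i=5: 1, 2, 3, 4, 5

giving w = (3, 4, 2, 5, 1) via Δ²R.

ℓ(w)=6; the 2 essential cells (i,j,r):

[(2, 2, 0), (4, 1, 0)]
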